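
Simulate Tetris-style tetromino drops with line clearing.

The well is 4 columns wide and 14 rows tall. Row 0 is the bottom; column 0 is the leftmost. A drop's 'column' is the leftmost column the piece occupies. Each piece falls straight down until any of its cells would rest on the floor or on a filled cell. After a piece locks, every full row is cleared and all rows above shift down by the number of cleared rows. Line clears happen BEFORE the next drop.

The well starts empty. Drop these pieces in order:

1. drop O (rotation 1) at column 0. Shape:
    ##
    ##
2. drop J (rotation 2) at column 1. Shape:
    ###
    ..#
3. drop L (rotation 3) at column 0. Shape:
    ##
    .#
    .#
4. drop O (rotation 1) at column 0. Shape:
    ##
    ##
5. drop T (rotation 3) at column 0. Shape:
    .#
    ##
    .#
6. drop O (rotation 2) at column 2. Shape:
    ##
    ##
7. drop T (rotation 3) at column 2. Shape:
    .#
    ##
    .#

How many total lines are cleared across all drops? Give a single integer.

Drop 1: O rot1 at col 0 lands with bottom-row=0; cleared 0 line(s) (total 0); column heights now [2 2 0 0], max=2
Drop 2: J rot2 at col 1 lands with bottom-row=1; cleared 0 line(s) (total 0); column heights now [2 3 3 3], max=3
Drop 3: L rot3 at col 0 lands with bottom-row=3; cleared 0 line(s) (total 0); column heights now [6 6 3 3], max=6
Drop 4: O rot1 at col 0 lands with bottom-row=6; cleared 0 line(s) (total 0); column heights now [8 8 3 3], max=8
Drop 5: T rot3 at col 0 lands with bottom-row=8; cleared 0 line(s) (total 0); column heights now [10 11 3 3], max=11
Drop 6: O rot2 at col 2 lands with bottom-row=3; cleared 0 line(s) (total 0); column heights now [10 11 5 5], max=11
Drop 7: T rot3 at col 2 lands with bottom-row=5; cleared 1 line(s) (total 1); column heights now [9 10 5 7], max=10

Answer: 1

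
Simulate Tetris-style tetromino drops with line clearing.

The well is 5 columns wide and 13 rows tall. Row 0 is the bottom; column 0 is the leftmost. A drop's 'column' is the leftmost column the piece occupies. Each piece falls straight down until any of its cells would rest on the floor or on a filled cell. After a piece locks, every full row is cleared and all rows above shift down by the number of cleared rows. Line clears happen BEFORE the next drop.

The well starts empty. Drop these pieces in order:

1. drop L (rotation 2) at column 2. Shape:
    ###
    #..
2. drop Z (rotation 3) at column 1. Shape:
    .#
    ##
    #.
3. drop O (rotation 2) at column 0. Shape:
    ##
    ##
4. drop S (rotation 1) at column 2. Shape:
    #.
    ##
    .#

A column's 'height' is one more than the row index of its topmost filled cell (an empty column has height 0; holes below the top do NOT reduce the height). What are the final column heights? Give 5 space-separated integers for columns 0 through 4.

Answer: 5 5 6 5 2

Derivation:
Drop 1: L rot2 at col 2 lands with bottom-row=0; cleared 0 line(s) (total 0); column heights now [0 0 2 2 2], max=2
Drop 2: Z rot3 at col 1 lands with bottom-row=1; cleared 0 line(s) (total 0); column heights now [0 3 4 2 2], max=4
Drop 3: O rot2 at col 0 lands with bottom-row=3; cleared 0 line(s) (total 0); column heights now [5 5 4 2 2], max=5
Drop 4: S rot1 at col 2 lands with bottom-row=3; cleared 0 line(s) (total 0); column heights now [5 5 6 5 2], max=6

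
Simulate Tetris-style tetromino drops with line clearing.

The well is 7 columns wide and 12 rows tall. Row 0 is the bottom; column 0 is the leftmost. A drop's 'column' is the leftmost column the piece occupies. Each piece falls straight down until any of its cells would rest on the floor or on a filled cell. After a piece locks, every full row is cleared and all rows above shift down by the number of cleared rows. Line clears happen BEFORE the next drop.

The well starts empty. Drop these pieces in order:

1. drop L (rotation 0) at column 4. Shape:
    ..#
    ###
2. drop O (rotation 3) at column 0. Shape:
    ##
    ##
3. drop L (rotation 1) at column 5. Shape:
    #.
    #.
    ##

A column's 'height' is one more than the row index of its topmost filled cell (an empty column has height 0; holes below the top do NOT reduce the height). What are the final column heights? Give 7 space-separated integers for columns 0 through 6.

Drop 1: L rot0 at col 4 lands with bottom-row=0; cleared 0 line(s) (total 0); column heights now [0 0 0 0 1 1 2], max=2
Drop 2: O rot3 at col 0 lands with bottom-row=0; cleared 0 line(s) (total 0); column heights now [2 2 0 0 1 1 2], max=2
Drop 3: L rot1 at col 5 lands with bottom-row=2; cleared 0 line(s) (total 0); column heights now [2 2 0 0 1 5 3], max=5

Answer: 2 2 0 0 1 5 3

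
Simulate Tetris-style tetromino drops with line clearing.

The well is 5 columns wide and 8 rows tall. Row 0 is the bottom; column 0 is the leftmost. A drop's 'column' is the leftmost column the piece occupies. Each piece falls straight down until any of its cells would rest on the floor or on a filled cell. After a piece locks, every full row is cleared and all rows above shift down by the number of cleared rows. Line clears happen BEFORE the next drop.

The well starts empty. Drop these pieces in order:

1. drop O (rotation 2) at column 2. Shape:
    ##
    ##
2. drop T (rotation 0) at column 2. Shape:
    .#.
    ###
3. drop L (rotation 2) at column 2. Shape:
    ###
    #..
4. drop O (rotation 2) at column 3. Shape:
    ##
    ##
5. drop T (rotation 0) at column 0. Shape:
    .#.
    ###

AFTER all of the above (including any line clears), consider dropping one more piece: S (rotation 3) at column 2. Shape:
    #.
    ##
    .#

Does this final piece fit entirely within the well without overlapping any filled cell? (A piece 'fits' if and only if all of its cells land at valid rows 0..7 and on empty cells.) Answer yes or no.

Answer: no

Derivation:
Drop 1: O rot2 at col 2 lands with bottom-row=0; cleared 0 line(s) (total 0); column heights now [0 0 2 2 0], max=2
Drop 2: T rot0 at col 2 lands with bottom-row=2; cleared 0 line(s) (total 0); column heights now [0 0 3 4 3], max=4
Drop 3: L rot2 at col 2 lands with bottom-row=3; cleared 0 line(s) (total 0); column heights now [0 0 5 5 5], max=5
Drop 4: O rot2 at col 3 lands with bottom-row=5; cleared 0 line(s) (total 0); column heights now [0 0 5 7 7], max=7
Drop 5: T rot0 at col 0 lands with bottom-row=5; cleared 1 line(s) (total 1); column heights now [0 6 5 6 6], max=6
Test piece S rot3 at col 2 (width 2): heights before test = [0 6 5 6 6]; fits = False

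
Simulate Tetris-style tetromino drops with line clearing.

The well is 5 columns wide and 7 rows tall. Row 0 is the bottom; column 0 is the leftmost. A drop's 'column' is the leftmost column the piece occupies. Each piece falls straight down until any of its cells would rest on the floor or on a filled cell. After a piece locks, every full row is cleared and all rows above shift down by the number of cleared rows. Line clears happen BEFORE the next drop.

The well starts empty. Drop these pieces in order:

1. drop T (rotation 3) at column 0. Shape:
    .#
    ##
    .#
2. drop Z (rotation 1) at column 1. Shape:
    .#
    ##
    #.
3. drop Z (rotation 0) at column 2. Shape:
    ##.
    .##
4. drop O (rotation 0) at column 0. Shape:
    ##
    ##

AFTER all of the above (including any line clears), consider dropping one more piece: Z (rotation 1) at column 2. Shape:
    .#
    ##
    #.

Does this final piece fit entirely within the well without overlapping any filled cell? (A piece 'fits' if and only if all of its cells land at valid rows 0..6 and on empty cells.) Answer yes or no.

Drop 1: T rot3 at col 0 lands with bottom-row=0; cleared 0 line(s) (total 0); column heights now [2 3 0 0 0], max=3
Drop 2: Z rot1 at col 1 lands with bottom-row=3; cleared 0 line(s) (total 0); column heights now [2 5 6 0 0], max=6
Drop 3: Z rot0 at col 2 lands with bottom-row=5; cleared 0 line(s) (total 0); column heights now [2 5 7 7 6], max=7
Drop 4: O rot0 at col 0 lands with bottom-row=5; cleared 1 line(s) (total 1); column heights now [6 6 6 6 0], max=6
Test piece Z rot1 at col 2 (width 2): heights before test = [6 6 6 6 0]; fits = False

Answer: no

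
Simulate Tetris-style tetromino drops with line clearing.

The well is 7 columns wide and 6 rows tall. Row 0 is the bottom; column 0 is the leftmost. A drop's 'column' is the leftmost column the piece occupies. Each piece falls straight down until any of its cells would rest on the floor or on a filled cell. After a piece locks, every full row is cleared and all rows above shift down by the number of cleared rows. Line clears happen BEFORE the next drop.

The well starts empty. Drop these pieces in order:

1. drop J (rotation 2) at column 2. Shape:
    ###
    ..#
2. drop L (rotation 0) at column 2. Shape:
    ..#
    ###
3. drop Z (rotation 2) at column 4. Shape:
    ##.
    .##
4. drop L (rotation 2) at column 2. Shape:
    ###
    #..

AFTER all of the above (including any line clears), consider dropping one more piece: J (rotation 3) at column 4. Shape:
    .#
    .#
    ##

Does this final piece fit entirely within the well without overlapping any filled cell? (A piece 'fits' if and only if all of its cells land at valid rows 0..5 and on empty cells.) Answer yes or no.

Answer: no

Derivation:
Drop 1: J rot2 at col 2 lands with bottom-row=0; cleared 0 line(s) (total 0); column heights now [0 0 2 2 2 0 0], max=2
Drop 2: L rot0 at col 2 lands with bottom-row=2; cleared 0 line(s) (total 0); column heights now [0 0 3 3 4 0 0], max=4
Drop 3: Z rot2 at col 4 lands with bottom-row=3; cleared 0 line(s) (total 0); column heights now [0 0 3 3 5 5 4], max=5
Drop 4: L rot2 at col 2 lands with bottom-row=4; cleared 0 line(s) (total 0); column heights now [0 0 6 6 6 5 4], max=6
Test piece J rot3 at col 4 (width 2): heights before test = [0 0 6 6 6 5 4]; fits = False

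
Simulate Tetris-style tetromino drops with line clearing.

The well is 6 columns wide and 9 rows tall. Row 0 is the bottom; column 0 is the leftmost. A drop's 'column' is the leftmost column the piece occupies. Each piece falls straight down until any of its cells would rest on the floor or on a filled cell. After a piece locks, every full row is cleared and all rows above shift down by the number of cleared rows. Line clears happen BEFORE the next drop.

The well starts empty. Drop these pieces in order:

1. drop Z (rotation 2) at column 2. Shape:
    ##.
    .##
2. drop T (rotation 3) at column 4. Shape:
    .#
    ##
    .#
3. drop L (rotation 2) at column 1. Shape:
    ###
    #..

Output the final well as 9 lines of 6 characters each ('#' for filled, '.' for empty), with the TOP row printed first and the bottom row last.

Drop 1: Z rot2 at col 2 lands with bottom-row=0; cleared 0 line(s) (total 0); column heights now [0 0 2 2 1 0], max=2
Drop 2: T rot3 at col 4 lands with bottom-row=0; cleared 0 line(s) (total 0); column heights now [0 0 2 2 2 3], max=3
Drop 3: L rot2 at col 1 lands with bottom-row=1; cleared 0 line(s) (total 0); column heights now [0 3 3 3 2 3], max=3

Answer: ......
......
......
......
......
......
.###.#
.#####
...###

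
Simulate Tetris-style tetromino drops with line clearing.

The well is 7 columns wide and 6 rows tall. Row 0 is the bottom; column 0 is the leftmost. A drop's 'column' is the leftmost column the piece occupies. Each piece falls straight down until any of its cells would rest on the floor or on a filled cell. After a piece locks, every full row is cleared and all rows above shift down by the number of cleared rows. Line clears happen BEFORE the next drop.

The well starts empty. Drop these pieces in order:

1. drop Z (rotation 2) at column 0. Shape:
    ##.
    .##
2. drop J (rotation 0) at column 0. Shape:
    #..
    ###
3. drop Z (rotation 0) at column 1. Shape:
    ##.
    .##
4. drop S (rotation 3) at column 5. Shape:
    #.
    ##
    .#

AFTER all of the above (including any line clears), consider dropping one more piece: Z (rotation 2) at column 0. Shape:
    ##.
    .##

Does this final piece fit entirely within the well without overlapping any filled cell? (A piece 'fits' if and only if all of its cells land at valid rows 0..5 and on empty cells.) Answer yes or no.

Answer: no

Derivation:
Drop 1: Z rot2 at col 0 lands with bottom-row=0; cleared 0 line(s) (total 0); column heights now [2 2 1 0 0 0 0], max=2
Drop 2: J rot0 at col 0 lands with bottom-row=2; cleared 0 line(s) (total 0); column heights now [4 3 3 0 0 0 0], max=4
Drop 3: Z rot0 at col 1 lands with bottom-row=3; cleared 0 line(s) (total 0); column heights now [4 5 5 4 0 0 0], max=5
Drop 4: S rot3 at col 5 lands with bottom-row=0; cleared 0 line(s) (total 0); column heights now [4 5 5 4 0 3 2], max=5
Test piece Z rot2 at col 0 (width 3): heights before test = [4 5 5 4 0 3 2]; fits = False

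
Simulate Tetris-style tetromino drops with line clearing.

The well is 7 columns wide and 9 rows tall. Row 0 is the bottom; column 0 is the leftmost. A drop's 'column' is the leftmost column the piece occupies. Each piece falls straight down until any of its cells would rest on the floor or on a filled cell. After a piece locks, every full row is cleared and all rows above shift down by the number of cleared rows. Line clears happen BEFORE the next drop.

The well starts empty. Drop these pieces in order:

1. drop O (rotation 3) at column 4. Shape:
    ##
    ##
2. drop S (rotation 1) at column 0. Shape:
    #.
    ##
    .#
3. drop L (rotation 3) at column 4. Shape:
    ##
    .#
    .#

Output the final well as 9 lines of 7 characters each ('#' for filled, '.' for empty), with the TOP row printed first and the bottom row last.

Drop 1: O rot3 at col 4 lands with bottom-row=0; cleared 0 line(s) (total 0); column heights now [0 0 0 0 2 2 0], max=2
Drop 2: S rot1 at col 0 lands with bottom-row=0; cleared 0 line(s) (total 0); column heights now [3 2 0 0 2 2 0], max=3
Drop 3: L rot3 at col 4 lands with bottom-row=2; cleared 0 line(s) (total 0); column heights now [3 2 0 0 5 5 0], max=5

Answer: .......
.......
.......
.......
....##.
.....#.
#....#.
##..##.
.#..##.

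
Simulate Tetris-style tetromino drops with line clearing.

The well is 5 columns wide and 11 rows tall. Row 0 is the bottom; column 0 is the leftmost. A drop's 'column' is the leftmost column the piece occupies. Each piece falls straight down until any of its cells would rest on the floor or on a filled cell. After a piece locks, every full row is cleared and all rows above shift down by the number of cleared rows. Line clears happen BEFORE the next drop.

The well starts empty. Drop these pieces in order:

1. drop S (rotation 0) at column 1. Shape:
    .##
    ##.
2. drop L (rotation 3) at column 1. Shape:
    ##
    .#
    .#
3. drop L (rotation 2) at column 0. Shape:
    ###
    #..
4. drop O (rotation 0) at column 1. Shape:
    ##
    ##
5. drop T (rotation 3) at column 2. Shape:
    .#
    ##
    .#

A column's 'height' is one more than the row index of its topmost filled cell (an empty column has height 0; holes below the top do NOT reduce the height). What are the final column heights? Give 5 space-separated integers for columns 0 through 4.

Drop 1: S rot0 at col 1 lands with bottom-row=0; cleared 0 line(s) (total 0); column heights now [0 1 2 2 0], max=2
Drop 2: L rot3 at col 1 lands with bottom-row=2; cleared 0 line(s) (total 0); column heights now [0 5 5 2 0], max=5
Drop 3: L rot2 at col 0 lands with bottom-row=4; cleared 0 line(s) (total 0); column heights now [6 6 6 2 0], max=6
Drop 4: O rot0 at col 1 lands with bottom-row=6; cleared 0 line(s) (total 0); column heights now [6 8 8 2 0], max=8
Drop 5: T rot3 at col 2 lands with bottom-row=7; cleared 0 line(s) (total 0); column heights now [6 8 9 10 0], max=10

Answer: 6 8 9 10 0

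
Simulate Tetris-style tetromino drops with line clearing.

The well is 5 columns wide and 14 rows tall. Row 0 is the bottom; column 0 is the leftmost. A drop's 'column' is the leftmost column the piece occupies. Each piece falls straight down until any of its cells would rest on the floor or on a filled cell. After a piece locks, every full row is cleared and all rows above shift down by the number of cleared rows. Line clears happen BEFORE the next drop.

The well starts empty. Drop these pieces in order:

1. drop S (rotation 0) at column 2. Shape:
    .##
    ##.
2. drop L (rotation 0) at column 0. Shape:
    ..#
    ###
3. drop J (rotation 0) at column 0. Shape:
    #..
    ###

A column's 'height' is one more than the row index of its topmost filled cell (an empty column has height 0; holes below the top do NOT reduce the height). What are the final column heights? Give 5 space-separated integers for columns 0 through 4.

Answer: 4 3 3 1 0

Derivation:
Drop 1: S rot0 at col 2 lands with bottom-row=0; cleared 0 line(s) (total 0); column heights now [0 0 1 2 2], max=2
Drop 2: L rot0 at col 0 lands with bottom-row=1; cleared 1 line(s) (total 1); column heights now [0 0 2 1 0], max=2
Drop 3: J rot0 at col 0 lands with bottom-row=2; cleared 0 line(s) (total 1); column heights now [4 3 3 1 0], max=4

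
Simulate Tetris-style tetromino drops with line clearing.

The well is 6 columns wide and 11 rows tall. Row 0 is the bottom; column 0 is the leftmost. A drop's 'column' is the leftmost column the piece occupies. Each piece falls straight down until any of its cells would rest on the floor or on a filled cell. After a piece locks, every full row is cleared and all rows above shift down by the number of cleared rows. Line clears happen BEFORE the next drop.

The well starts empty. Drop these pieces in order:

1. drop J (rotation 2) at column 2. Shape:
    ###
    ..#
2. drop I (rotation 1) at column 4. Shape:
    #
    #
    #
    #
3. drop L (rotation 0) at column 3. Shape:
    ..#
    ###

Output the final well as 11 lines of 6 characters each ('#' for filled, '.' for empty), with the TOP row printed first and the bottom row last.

Answer: ......
......
......
.....#
...###
....#.
....#.
....#.
....#.
..###.
....#.

Derivation:
Drop 1: J rot2 at col 2 lands with bottom-row=0; cleared 0 line(s) (total 0); column heights now [0 0 2 2 2 0], max=2
Drop 2: I rot1 at col 4 lands with bottom-row=2; cleared 0 line(s) (total 0); column heights now [0 0 2 2 6 0], max=6
Drop 3: L rot0 at col 3 lands with bottom-row=6; cleared 0 line(s) (total 0); column heights now [0 0 2 7 7 8], max=8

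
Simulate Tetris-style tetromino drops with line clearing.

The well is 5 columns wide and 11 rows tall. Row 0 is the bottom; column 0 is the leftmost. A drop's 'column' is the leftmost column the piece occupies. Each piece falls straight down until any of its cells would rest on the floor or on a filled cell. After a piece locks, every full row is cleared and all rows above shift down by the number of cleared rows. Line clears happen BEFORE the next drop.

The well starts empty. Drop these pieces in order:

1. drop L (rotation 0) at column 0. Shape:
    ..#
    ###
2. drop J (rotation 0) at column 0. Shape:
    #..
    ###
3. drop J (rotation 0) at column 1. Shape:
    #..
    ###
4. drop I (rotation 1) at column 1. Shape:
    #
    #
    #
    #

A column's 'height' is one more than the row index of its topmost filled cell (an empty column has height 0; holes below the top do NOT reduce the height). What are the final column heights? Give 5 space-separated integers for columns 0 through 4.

Drop 1: L rot0 at col 0 lands with bottom-row=0; cleared 0 line(s) (total 0); column heights now [1 1 2 0 0], max=2
Drop 2: J rot0 at col 0 lands with bottom-row=2; cleared 0 line(s) (total 0); column heights now [4 3 3 0 0], max=4
Drop 3: J rot0 at col 1 lands with bottom-row=3; cleared 0 line(s) (total 0); column heights now [4 5 4 4 0], max=5
Drop 4: I rot1 at col 1 lands with bottom-row=5; cleared 0 line(s) (total 0); column heights now [4 9 4 4 0], max=9

Answer: 4 9 4 4 0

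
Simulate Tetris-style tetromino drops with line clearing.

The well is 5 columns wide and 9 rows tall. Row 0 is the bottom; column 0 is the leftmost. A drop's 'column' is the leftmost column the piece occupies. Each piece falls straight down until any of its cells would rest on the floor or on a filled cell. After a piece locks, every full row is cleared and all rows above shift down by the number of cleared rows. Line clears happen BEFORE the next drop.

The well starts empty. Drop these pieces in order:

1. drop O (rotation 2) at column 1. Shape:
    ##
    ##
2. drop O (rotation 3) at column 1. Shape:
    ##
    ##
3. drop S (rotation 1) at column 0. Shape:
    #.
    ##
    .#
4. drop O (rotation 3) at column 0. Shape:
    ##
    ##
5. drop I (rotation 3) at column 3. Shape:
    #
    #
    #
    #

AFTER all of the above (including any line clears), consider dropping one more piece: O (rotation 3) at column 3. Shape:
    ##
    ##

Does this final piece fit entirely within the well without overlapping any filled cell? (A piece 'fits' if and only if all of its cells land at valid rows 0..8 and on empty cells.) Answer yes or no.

Answer: yes

Derivation:
Drop 1: O rot2 at col 1 lands with bottom-row=0; cleared 0 line(s) (total 0); column heights now [0 2 2 0 0], max=2
Drop 2: O rot3 at col 1 lands with bottom-row=2; cleared 0 line(s) (total 0); column heights now [0 4 4 0 0], max=4
Drop 3: S rot1 at col 0 lands with bottom-row=4; cleared 0 line(s) (total 0); column heights now [7 6 4 0 0], max=7
Drop 4: O rot3 at col 0 lands with bottom-row=7; cleared 0 line(s) (total 0); column heights now [9 9 4 0 0], max=9
Drop 5: I rot3 at col 3 lands with bottom-row=0; cleared 0 line(s) (total 0); column heights now [9 9 4 4 0], max=9
Test piece O rot3 at col 3 (width 2): heights before test = [9 9 4 4 0]; fits = True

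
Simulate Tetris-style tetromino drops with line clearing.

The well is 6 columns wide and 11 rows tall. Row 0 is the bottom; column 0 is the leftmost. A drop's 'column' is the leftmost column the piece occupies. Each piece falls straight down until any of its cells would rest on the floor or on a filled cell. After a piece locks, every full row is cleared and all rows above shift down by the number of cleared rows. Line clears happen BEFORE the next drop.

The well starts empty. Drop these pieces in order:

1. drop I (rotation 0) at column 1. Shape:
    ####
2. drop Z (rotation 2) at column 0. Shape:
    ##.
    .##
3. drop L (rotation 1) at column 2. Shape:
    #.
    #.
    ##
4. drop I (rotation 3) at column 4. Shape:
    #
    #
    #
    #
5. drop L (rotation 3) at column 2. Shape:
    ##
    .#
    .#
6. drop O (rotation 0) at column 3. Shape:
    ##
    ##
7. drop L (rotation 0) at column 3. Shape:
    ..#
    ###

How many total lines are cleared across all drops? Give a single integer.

Drop 1: I rot0 at col 1 lands with bottom-row=0; cleared 0 line(s) (total 0); column heights now [0 1 1 1 1 0], max=1
Drop 2: Z rot2 at col 0 lands with bottom-row=1; cleared 0 line(s) (total 0); column heights now [3 3 2 1 1 0], max=3
Drop 3: L rot1 at col 2 lands with bottom-row=2; cleared 0 line(s) (total 0); column heights now [3 3 5 3 1 0], max=5
Drop 4: I rot3 at col 4 lands with bottom-row=1; cleared 0 line(s) (total 0); column heights now [3 3 5 3 5 0], max=5
Drop 5: L rot3 at col 2 lands with bottom-row=3; cleared 0 line(s) (total 0); column heights now [3 3 6 6 5 0], max=6
Drop 6: O rot0 at col 3 lands with bottom-row=6; cleared 0 line(s) (total 0); column heights now [3 3 6 8 8 0], max=8
Drop 7: L rot0 at col 3 lands with bottom-row=8; cleared 0 line(s) (total 0); column heights now [3 3 6 9 9 10], max=10

Answer: 0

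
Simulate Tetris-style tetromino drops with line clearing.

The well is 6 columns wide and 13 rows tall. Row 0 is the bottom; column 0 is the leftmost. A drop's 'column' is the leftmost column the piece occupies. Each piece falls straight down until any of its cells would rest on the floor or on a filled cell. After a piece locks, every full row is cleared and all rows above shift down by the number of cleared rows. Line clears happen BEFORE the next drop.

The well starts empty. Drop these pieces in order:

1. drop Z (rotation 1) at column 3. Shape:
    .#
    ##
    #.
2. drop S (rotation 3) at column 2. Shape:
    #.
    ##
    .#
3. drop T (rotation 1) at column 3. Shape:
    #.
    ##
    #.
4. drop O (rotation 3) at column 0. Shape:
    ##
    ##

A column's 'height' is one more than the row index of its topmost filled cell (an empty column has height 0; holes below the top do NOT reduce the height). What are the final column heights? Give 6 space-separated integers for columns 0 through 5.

Answer: 2 2 5 7 6 0

Derivation:
Drop 1: Z rot1 at col 3 lands with bottom-row=0; cleared 0 line(s) (total 0); column heights now [0 0 0 2 3 0], max=3
Drop 2: S rot3 at col 2 lands with bottom-row=2; cleared 0 line(s) (total 0); column heights now [0 0 5 4 3 0], max=5
Drop 3: T rot1 at col 3 lands with bottom-row=4; cleared 0 line(s) (total 0); column heights now [0 0 5 7 6 0], max=7
Drop 4: O rot3 at col 0 lands with bottom-row=0; cleared 0 line(s) (total 0); column heights now [2 2 5 7 6 0], max=7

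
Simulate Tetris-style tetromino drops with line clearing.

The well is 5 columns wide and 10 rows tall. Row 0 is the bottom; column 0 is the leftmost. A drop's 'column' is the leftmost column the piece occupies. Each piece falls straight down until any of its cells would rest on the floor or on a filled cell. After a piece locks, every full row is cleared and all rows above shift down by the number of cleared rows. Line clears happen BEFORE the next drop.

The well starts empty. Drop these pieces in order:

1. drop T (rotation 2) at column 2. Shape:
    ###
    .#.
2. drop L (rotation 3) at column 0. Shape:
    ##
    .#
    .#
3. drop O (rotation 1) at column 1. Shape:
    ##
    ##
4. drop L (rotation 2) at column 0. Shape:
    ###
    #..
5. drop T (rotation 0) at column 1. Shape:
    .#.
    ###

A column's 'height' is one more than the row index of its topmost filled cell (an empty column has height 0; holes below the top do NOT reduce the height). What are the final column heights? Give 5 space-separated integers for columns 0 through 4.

Drop 1: T rot2 at col 2 lands with bottom-row=0; cleared 0 line(s) (total 0); column heights now [0 0 2 2 2], max=2
Drop 2: L rot3 at col 0 lands with bottom-row=0; cleared 0 line(s) (total 0); column heights now [3 3 2 2 2], max=3
Drop 3: O rot1 at col 1 lands with bottom-row=3; cleared 0 line(s) (total 0); column heights now [3 5 5 2 2], max=5
Drop 4: L rot2 at col 0 lands with bottom-row=4; cleared 0 line(s) (total 0); column heights now [6 6 6 2 2], max=6
Drop 5: T rot0 at col 1 lands with bottom-row=6; cleared 0 line(s) (total 0); column heights now [6 7 8 7 2], max=8

Answer: 6 7 8 7 2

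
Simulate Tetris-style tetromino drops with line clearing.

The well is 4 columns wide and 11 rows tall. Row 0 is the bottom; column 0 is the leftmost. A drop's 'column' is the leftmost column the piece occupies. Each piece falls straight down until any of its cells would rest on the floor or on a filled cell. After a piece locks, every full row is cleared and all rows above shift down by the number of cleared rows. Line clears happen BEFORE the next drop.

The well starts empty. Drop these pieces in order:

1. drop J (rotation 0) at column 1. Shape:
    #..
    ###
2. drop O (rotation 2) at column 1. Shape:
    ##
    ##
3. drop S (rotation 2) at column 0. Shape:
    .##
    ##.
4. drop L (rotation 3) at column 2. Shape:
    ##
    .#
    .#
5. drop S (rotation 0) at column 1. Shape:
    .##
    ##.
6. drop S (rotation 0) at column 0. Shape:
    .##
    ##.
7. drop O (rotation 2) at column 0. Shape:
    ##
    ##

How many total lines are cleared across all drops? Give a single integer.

Drop 1: J rot0 at col 1 lands with bottom-row=0; cleared 0 line(s) (total 0); column heights now [0 2 1 1], max=2
Drop 2: O rot2 at col 1 lands with bottom-row=2; cleared 0 line(s) (total 0); column heights now [0 4 4 1], max=4
Drop 3: S rot2 at col 0 lands with bottom-row=4; cleared 0 line(s) (total 0); column heights now [5 6 6 1], max=6
Drop 4: L rot3 at col 2 lands with bottom-row=4; cleared 0 line(s) (total 0); column heights now [5 6 7 7], max=7
Drop 5: S rot0 at col 1 lands with bottom-row=7; cleared 0 line(s) (total 0); column heights now [5 8 9 9], max=9
Drop 6: S rot0 at col 0 lands with bottom-row=8; cleared 1 line(s) (total 1); column heights now [5 9 9 7], max=9
Drop 7: O rot2 at col 0 lands with bottom-row=9; cleared 0 line(s) (total 1); column heights now [11 11 9 7], max=11

Answer: 1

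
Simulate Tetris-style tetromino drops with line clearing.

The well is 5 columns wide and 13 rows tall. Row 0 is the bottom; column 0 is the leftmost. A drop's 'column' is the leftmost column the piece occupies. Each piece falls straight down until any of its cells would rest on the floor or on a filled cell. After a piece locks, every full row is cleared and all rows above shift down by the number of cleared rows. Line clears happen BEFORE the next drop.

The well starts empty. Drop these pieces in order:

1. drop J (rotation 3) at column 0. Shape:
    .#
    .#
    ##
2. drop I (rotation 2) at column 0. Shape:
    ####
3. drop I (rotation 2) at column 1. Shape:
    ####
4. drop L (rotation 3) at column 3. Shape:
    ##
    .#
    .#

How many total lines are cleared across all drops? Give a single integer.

Drop 1: J rot3 at col 0 lands with bottom-row=0; cleared 0 line(s) (total 0); column heights now [1 3 0 0 0], max=3
Drop 2: I rot2 at col 0 lands with bottom-row=3; cleared 0 line(s) (total 0); column heights now [4 4 4 4 0], max=4
Drop 3: I rot2 at col 1 lands with bottom-row=4; cleared 0 line(s) (total 0); column heights now [4 5 5 5 5], max=5
Drop 4: L rot3 at col 3 lands with bottom-row=5; cleared 0 line(s) (total 0); column heights now [4 5 5 8 8], max=8

Answer: 0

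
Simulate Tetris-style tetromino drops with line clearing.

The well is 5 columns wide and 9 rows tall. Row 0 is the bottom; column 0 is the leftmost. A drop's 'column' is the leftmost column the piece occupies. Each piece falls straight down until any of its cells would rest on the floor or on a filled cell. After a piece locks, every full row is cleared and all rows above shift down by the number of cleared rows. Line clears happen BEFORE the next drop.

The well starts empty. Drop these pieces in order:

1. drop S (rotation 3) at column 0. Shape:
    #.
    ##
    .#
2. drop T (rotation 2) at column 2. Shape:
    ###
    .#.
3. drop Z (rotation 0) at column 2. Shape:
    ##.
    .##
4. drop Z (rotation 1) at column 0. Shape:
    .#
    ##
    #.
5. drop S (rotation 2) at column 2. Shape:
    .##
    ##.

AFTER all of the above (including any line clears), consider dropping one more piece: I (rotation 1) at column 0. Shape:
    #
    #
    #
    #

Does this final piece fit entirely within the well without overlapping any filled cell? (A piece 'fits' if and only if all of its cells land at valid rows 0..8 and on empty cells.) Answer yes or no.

Answer: yes

Derivation:
Drop 1: S rot3 at col 0 lands with bottom-row=0; cleared 0 line(s) (total 0); column heights now [3 2 0 0 0], max=3
Drop 2: T rot2 at col 2 lands with bottom-row=0; cleared 1 line(s) (total 1); column heights now [2 1 0 1 0], max=2
Drop 3: Z rot0 at col 2 lands with bottom-row=1; cleared 0 line(s) (total 1); column heights now [2 1 3 3 2], max=3
Drop 4: Z rot1 at col 0 lands with bottom-row=2; cleared 0 line(s) (total 1); column heights now [4 5 3 3 2], max=5
Drop 5: S rot2 at col 2 lands with bottom-row=3; cleared 0 line(s) (total 1); column heights now [4 5 4 5 5], max=5
Test piece I rot1 at col 0 (width 1): heights before test = [4 5 4 5 5]; fits = True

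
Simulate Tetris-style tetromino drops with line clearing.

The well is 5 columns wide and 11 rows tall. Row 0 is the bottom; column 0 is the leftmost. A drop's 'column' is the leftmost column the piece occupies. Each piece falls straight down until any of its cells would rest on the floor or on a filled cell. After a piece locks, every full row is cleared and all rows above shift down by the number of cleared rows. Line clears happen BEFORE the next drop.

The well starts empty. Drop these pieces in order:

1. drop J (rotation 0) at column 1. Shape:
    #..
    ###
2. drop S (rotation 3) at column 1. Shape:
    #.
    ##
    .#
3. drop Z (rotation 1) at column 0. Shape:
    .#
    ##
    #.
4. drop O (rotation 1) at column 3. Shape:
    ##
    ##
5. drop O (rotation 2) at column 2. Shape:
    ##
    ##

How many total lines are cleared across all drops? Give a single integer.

Drop 1: J rot0 at col 1 lands with bottom-row=0; cleared 0 line(s) (total 0); column heights now [0 2 1 1 0], max=2
Drop 2: S rot3 at col 1 lands with bottom-row=1; cleared 0 line(s) (total 0); column heights now [0 4 3 1 0], max=4
Drop 3: Z rot1 at col 0 lands with bottom-row=3; cleared 0 line(s) (total 0); column heights now [5 6 3 1 0], max=6
Drop 4: O rot1 at col 3 lands with bottom-row=1; cleared 0 line(s) (total 0); column heights now [5 6 3 3 3], max=6
Drop 5: O rot2 at col 2 lands with bottom-row=3; cleared 0 line(s) (total 0); column heights now [5 6 5 5 3], max=6

Answer: 0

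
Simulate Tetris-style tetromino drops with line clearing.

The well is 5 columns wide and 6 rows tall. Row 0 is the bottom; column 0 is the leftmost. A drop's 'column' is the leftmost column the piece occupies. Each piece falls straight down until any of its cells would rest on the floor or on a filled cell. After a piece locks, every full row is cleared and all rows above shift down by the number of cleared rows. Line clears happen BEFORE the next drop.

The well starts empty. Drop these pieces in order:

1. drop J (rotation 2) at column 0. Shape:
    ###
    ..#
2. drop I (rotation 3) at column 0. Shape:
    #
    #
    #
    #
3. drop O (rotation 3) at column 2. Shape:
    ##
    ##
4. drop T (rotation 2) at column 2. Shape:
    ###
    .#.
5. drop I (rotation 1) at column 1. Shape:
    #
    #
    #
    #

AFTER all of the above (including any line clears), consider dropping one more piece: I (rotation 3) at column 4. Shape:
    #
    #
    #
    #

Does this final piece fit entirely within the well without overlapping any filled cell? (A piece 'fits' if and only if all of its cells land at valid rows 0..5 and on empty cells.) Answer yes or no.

Answer: yes

Derivation:
Drop 1: J rot2 at col 0 lands with bottom-row=0; cleared 0 line(s) (total 0); column heights now [2 2 2 0 0], max=2
Drop 2: I rot3 at col 0 lands with bottom-row=2; cleared 0 line(s) (total 0); column heights now [6 2 2 0 0], max=6
Drop 3: O rot3 at col 2 lands with bottom-row=2; cleared 0 line(s) (total 0); column heights now [6 2 4 4 0], max=6
Drop 4: T rot2 at col 2 lands with bottom-row=4; cleared 0 line(s) (total 0); column heights now [6 2 6 6 6], max=6
Drop 5: I rot1 at col 1 lands with bottom-row=2; cleared 1 line(s) (total 1); column heights now [5 5 4 5 0], max=5
Test piece I rot3 at col 4 (width 1): heights before test = [5 5 4 5 0]; fits = True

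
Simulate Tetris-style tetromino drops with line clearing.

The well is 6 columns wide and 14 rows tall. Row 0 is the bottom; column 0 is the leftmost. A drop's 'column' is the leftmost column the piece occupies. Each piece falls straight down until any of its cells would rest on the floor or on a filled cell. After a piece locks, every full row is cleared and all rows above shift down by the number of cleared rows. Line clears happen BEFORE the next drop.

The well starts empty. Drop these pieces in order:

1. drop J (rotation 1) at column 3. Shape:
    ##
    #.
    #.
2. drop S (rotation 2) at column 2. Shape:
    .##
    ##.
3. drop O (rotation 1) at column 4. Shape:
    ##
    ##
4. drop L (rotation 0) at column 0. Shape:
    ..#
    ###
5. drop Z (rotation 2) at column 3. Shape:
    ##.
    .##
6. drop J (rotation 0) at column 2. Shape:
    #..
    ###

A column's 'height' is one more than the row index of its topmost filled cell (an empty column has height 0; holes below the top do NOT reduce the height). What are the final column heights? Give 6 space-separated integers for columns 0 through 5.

Drop 1: J rot1 at col 3 lands with bottom-row=0; cleared 0 line(s) (total 0); column heights now [0 0 0 3 3 0], max=3
Drop 2: S rot2 at col 2 lands with bottom-row=3; cleared 0 line(s) (total 0); column heights now [0 0 4 5 5 0], max=5
Drop 3: O rot1 at col 4 lands with bottom-row=5; cleared 0 line(s) (total 0); column heights now [0 0 4 5 7 7], max=7
Drop 4: L rot0 at col 0 lands with bottom-row=4; cleared 0 line(s) (total 0); column heights now [5 5 6 5 7 7], max=7
Drop 5: Z rot2 at col 3 lands with bottom-row=7; cleared 0 line(s) (total 0); column heights now [5 5 6 9 9 8], max=9
Drop 6: J rot0 at col 2 lands with bottom-row=9; cleared 0 line(s) (total 0); column heights now [5 5 11 10 10 8], max=11

Answer: 5 5 11 10 10 8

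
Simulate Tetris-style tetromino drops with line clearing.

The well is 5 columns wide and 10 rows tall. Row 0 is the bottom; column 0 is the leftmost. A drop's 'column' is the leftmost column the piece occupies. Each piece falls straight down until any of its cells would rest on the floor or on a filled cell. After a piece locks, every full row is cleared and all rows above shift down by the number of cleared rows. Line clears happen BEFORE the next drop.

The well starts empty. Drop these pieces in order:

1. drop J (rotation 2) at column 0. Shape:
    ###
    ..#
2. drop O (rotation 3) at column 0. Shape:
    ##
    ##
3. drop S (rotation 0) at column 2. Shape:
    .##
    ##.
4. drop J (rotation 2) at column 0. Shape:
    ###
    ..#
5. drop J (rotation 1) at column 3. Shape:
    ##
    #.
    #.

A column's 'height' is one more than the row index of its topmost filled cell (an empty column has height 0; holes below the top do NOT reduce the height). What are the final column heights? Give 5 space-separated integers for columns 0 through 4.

Answer: 4 4 4 6 6

Derivation:
Drop 1: J rot2 at col 0 lands with bottom-row=0; cleared 0 line(s) (total 0); column heights now [2 2 2 0 0], max=2
Drop 2: O rot3 at col 0 lands with bottom-row=2; cleared 0 line(s) (total 0); column heights now [4 4 2 0 0], max=4
Drop 3: S rot0 at col 2 lands with bottom-row=2; cleared 0 line(s) (total 0); column heights now [4 4 3 4 4], max=4
Drop 4: J rot2 at col 0 lands with bottom-row=3; cleared 1 line(s) (total 1); column heights now [4 4 4 3 0], max=4
Drop 5: J rot1 at col 3 lands with bottom-row=3; cleared 0 line(s) (total 1); column heights now [4 4 4 6 6], max=6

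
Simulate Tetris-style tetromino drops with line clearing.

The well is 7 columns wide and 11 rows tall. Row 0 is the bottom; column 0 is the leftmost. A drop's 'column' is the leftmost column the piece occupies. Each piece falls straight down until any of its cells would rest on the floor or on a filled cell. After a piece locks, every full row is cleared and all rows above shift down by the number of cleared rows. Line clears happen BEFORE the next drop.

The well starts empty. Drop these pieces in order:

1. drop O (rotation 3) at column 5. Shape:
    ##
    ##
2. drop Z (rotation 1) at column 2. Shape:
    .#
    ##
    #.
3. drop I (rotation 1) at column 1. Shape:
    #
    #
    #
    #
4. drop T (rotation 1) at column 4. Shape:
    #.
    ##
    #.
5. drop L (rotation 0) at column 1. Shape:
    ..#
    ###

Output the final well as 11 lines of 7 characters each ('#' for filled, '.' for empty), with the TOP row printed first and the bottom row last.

Drop 1: O rot3 at col 5 lands with bottom-row=0; cleared 0 line(s) (total 0); column heights now [0 0 0 0 0 2 2], max=2
Drop 2: Z rot1 at col 2 lands with bottom-row=0; cleared 0 line(s) (total 0); column heights now [0 0 2 3 0 2 2], max=3
Drop 3: I rot1 at col 1 lands with bottom-row=0; cleared 0 line(s) (total 0); column heights now [0 4 2 3 0 2 2], max=4
Drop 4: T rot1 at col 4 lands with bottom-row=1; cleared 0 line(s) (total 0); column heights now [0 4 2 3 4 3 2], max=4
Drop 5: L rot0 at col 1 lands with bottom-row=4; cleared 0 line(s) (total 0); column heights now [0 5 5 6 4 3 2], max=6

Answer: .......
.......
.......
.......
.......
...#...
.###...
.#..#..
.#.###.
.######
.##..##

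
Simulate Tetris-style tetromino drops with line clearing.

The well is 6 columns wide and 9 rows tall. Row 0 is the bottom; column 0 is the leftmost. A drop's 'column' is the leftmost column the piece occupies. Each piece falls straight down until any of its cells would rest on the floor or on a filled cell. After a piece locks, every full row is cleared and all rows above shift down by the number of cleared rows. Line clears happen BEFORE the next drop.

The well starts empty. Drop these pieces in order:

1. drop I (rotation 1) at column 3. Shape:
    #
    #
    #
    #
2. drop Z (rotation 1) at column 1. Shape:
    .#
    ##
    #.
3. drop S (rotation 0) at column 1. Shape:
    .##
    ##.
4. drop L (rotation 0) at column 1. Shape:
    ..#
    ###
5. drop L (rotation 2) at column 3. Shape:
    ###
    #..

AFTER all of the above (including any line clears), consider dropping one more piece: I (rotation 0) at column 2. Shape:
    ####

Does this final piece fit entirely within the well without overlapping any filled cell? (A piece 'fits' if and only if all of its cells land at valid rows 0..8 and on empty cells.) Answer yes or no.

Answer: no

Derivation:
Drop 1: I rot1 at col 3 lands with bottom-row=0; cleared 0 line(s) (total 0); column heights now [0 0 0 4 0 0], max=4
Drop 2: Z rot1 at col 1 lands with bottom-row=0; cleared 0 line(s) (total 0); column heights now [0 2 3 4 0 0], max=4
Drop 3: S rot0 at col 1 lands with bottom-row=3; cleared 0 line(s) (total 0); column heights now [0 4 5 5 0 0], max=5
Drop 4: L rot0 at col 1 lands with bottom-row=5; cleared 0 line(s) (total 0); column heights now [0 6 6 7 0 0], max=7
Drop 5: L rot2 at col 3 lands with bottom-row=7; cleared 0 line(s) (total 0); column heights now [0 6 6 9 9 9], max=9
Test piece I rot0 at col 2 (width 4): heights before test = [0 6 6 9 9 9]; fits = False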